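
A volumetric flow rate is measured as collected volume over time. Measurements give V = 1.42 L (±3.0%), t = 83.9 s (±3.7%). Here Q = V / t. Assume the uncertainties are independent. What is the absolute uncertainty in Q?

Q is a product of powers, so relative uncertainties combine in quadrature:
  (1·δV/V)² = (1×0.0300)² = 0.000900;  (-1·δt/t)² = (-1×0.0370)² = 0.00137
δQ/Q = √(0.00227) = 0.0476
Q = 0.0169 L/s, so δQ = 0.0476 × 0.0169 = 0.000806 L/s.

0.000806 L/s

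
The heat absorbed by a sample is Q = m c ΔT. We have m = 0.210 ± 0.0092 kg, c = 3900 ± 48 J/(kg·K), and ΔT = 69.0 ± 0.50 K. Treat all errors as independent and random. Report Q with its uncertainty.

56500 ± 2600 J

Relative error in a monomial: (δQ/Q)² = Σ (nᵢ · δxᵢ/xᵢ)².
  (1·δm/m)² = (1×0.0438)² = 0.00192;  (1·δc/c)² = (1×0.0123)² = 0.000151;  (1·δΔT/ΔT)² = (1×0.00725)² = 5.25e-05
δQ/Q = √(0.00212) = 0.0461
Q = 56500 J, so δQ = 0.0461 × 56500 = 2600 J.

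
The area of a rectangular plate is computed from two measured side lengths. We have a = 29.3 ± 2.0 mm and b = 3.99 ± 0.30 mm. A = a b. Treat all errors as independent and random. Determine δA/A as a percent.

For a monomial A ∝ a, b, fractional errors add in quadrature:
  (1·δa/a)² = (1×0.0683)² = 0.00466;  (1·δb/b)² = (1×0.0752)² = 0.00565
δA/A = √(0.0103) = 0.102

10.2%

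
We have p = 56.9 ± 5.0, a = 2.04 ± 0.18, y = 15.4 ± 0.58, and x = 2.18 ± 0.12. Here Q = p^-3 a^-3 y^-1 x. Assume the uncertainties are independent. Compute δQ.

Each factor contributes (exponent × relative error)² to (δQ/Q)²:
  (-3·δp/p)² = (-3×0.0879)² = 0.0695;  (-3·δa/a)² = (-3×0.0882)² = 0.0701;  (-1·δy/y)² = (-1×0.0377)² = 0.00142;  (1·δx/x)² = (1×0.0550)² = 0.00303
δQ/Q = √(0.144) = 0.379
Q = 9.05e-08, so δQ = 0.379 × 9.05e-08 = 3.43e-08.

3.43e-08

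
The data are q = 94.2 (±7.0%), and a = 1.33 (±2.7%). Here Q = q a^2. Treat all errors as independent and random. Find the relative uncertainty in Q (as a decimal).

Each factor contributes (exponent × relative error)² to (δQ/Q)²:
  (1·δq/q)² = (1×0.0700)² = 0.00490;  (2·δa/a)² = (2×0.0270)² = 0.00292
δQ/Q = √(0.00782) = 0.0884

0.0884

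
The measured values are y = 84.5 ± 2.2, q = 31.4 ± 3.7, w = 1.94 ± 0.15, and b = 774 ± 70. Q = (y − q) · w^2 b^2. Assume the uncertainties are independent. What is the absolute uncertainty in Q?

Let u = y − q = 53.1. δu = √(δy² + δq²) = √(4.84 + 13.7) = 4.30, so δu/u = 0.0811.
Q is then a monomial in u, w, b:
δQ/Q = √((δu/u)² + (2·δw/w)² + (2·δb/b)²) = √(0.00657 + 0.0239 + 0.0327) = 0.251
Q = 1.2e+08, so δQ = 0.251 × 1.2e+08 = 3.01e+07.

3.01e+07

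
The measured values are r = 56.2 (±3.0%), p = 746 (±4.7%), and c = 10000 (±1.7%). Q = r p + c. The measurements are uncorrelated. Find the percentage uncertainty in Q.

Let w = r·p = 41900. δw/w = √((1·δr/r)² + (1·δp/p)²) = √(0.000900 + 0.00221) = 0.0558, so δw = 2340.
Q = w + c: δQ = √(δw² + δc²) = √(5.46e+06 + 28900) = 2340
Q = 51900, so δQ/Q = 2340/51900 = 0.0451.

4.51%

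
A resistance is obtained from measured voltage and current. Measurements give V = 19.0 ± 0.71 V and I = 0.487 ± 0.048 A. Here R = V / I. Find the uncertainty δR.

Relative error in a monomial: (δR/R)² = Σ (nᵢ · δxᵢ/xᵢ)².
  (1·δV/V)² = (1×0.0374)² = 0.00140;  (-1·δI/I)² = (-1×0.0986)² = 0.00971
δR/R = √(0.0111) = 0.105
R = 39.0 Ω, so δR = 0.105 × 39.0 = 4.11 Ω.

4.11 Ω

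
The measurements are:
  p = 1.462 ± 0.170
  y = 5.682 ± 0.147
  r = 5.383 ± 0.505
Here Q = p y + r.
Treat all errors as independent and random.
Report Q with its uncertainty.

Let w = p·y = 8.307. δw/w = √((1·δp/p)² + (1·δy/y)²) = √(0.0135 + 0.000669) = 0.119, so δw = 0.990.
Q = w + r: δQ = √(δw² + δr²) = √(0.979 + 0.255) = 1.11
Q = 13.69.

13.69 ± 1.11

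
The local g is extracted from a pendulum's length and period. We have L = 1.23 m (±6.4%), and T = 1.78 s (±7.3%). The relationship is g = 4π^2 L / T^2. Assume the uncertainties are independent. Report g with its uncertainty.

15.3 ± 2.44 m/s^2

For a monomial g ∝ L, T^-2, fractional errors add in quadrature:
  (1·δL/L)² = (1×0.0640)² = 0.00410;  (-2·δT/T)² = (-2×0.0730)² = 0.0213
δg/g = √(0.0254) = 0.159
g = 15.3 m/s^2, so δg = 0.159 × 15.3 = 2.44 m/s^2.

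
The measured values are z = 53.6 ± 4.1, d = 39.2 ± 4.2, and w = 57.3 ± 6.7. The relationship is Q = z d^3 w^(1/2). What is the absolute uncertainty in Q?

8.2e+06

For a monomial Q ∝ z, d^3, w^(1/2), fractional errors add in quadrature:
  (1·δz/z)² = (1×0.0765)² = 0.00585;  (3·δd/d)² = (3×0.107)² = 0.103;  (½·δw/w)² = (0.5×0.117)² = 0.00342
δQ/Q = √(0.113) = 0.336
Q = 2.44e+07, so δQ = 0.336 × 2.44e+07 = 8.2e+06.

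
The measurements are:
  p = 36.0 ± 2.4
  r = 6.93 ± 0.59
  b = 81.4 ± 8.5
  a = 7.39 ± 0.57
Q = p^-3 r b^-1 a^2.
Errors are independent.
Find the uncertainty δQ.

2.85e-05

For a monomial Q ∝ p^-3, r, b^-1, a^2, fractional errors add in quadrature:
  (-3·δp/p)² = (-3×0.0667)² = 0.0400;  (1·δr/r)² = (1×0.0851)² = 0.00725;  (-1·δb/b)² = (-1×0.104)² = 0.0109;  (2·δa/a)² = (2×0.0771)² = 0.0238
δQ/Q = √(0.0819) = 0.286
Q = 9.97e-05, so δQ = 0.286 × 9.97e-05 = 2.85e-05.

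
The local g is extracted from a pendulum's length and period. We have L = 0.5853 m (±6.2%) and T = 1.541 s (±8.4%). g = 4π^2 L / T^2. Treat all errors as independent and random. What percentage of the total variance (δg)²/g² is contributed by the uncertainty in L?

(δg/g)² = (1·δL/L)² + (-2·δT/T)²
  L term: (1×0.0620)² = 0.00384
  T term: (-2×0.0840)² = 0.0282
Total = 0.0321. Share from L = 0.00384/0.0321 = 0.120.

12.0%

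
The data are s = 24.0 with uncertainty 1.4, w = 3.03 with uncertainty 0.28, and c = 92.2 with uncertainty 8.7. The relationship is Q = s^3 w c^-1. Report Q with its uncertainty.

Products/powers → add relative errors in quadrature, weighted by exponent:
  (3·δs/s)² = (3×0.0583)² = 0.0306;  (1·δw/w)² = (1×0.0924)² = 0.00854;  (-1·δc/c)² = (-1×0.0944)² = 0.00890
δQ/Q = √(0.0481) = 0.219
Q = 454, so δQ = 0.219 × 454 = 99.6.

454 ± 99.6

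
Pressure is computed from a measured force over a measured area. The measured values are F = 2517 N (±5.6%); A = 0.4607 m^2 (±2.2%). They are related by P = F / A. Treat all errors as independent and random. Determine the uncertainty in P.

P is a product of powers, so relative uncertainties combine in quadrature:
  (1·δF/F)² = (1×0.0560)² = 0.00314;  (-1·δA/A)² = (-1×0.0220)² = 0.000484
δP/P = √(0.00362) = 0.0602
P = 5463 Pa, so δP = 0.0602 × 5463 = 329 Pa.

329 Pa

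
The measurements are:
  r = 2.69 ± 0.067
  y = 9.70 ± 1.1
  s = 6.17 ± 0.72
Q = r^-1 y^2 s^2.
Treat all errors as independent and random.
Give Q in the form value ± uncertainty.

For a monomial Q ∝ r^-1, y^2, s^2, fractional errors add in quadrature:
  (-1·δr/r)² = (-1×0.0249)² = 0.000620;  (2·δy/y)² = (2×0.113)² = 0.0514;  (2·δs/s)² = (2×0.117)² = 0.0545
δQ/Q = √(0.107) = 0.326
Q = 1330, so δQ = 0.326 × 1330 = 435.

1330 ± 435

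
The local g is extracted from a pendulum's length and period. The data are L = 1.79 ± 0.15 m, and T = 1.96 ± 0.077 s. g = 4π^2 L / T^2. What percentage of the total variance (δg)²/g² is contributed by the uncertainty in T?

(δg/g)² = (1·δL/L)² + (-2·δT/T)²
  L term: (1×0.0838)² = 0.00702
  T term: (-2×0.0393)² = 0.00617
Total = 0.0132. Share from T = 0.00617/0.0132 = 0.468.

46.8%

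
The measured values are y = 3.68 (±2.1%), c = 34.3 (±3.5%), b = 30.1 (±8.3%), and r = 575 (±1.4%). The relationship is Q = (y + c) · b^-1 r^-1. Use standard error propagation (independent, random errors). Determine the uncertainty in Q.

0.000197

Let u = y + c = 38.0. δu = √(δy² + δc²) = √(0.00597 + 1.44) = 1.20, so δu/u = 0.0317.
Q is then a monomial in u, b, r:
δQ/Q = √((δu/u)² + (-1·δb/b)² + (-1·δr/r)²) = √(0.00100 + 0.00689 + 0.000196) = 0.0899
Q = 0.00219, so δQ = 0.0899 × 0.00219 = 0.000197.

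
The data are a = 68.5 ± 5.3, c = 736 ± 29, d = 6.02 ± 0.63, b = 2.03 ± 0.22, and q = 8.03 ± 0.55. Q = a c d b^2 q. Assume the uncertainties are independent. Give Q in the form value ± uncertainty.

Relative error in a monomial: (δQ/Q)² = Σ (nᵢ · δxᵢ/xᵢ)².
  (1·δa/a)² = (1×0.0774)² = 0.00599;  (1·δc/c)² = (1×0.0394)² = 0.00155;  (1·δd/d)² = (1×0.105)² = 0.0110;  (2·δb/b)² = (2×0.108)² = 0.0470;  (1·δq/q)² = (1×0.0685)² = 0.00469
δQ/Q = √(0.0702) = 0.265
Q = 1e+07, so δQ = 0.265 × 1e+07 = 2.66e+06.

(1.00 ± 0.266) × 10^7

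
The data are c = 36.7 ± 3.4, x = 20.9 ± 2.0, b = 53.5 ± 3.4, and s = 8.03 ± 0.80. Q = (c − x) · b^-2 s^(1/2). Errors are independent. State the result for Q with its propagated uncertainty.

Let u = c − x = 15.8. δu = √(δc² + δx²) = √(11.6 + 4.00) = 3.94, so δu/u = 0.250.
Q is then a monomial in u, b, s:
δQ/Q = √((δu/u)² + (-2·δb/b)² + (½·δs/s)²) = √(0.0623 + 0.0162 + 0.00248) = 0.285
Q = 0.0156, so δQ = 0.285 × 0.0156 = 0.00445.

0.0156 ± 0.00445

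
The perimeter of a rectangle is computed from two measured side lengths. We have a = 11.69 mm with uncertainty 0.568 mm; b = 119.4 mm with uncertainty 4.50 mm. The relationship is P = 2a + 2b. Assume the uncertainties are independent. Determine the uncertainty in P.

For a sum/difference, combine absolute errors in quadrature:
  (2·δa)² = 1.29;  (2·δb)² = 81.0
δP = √(82.3) = 9.07 mm

9.07 mm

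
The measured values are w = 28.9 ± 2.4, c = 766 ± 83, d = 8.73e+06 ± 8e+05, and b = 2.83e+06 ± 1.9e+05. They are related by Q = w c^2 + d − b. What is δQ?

4.02e+06

Let p = w·c^2 = 1.7e+07. δp/p = √((1·δw/w)² + (2·δc/c)²) = √(0.00690 + 0.0470) = 0.232, so δp = 3.94e+06.
Q = p + d − b: δQ = √(δp² + δd² + δb²) = √(1.55e+13 + 6.4e+11 + 3.61e+10) = 4.02e+06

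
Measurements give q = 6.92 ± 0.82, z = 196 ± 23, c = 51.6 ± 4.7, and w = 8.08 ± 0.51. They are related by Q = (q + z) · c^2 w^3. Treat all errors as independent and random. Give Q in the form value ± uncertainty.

(2.85 ± 0.816) × 10^8

Let u = q + z = 203. δu = √(δq² + δz²) = √(0.672 + 529) = 23.0, so δu/u = 0.113.
Q is then a monomial in u, c, w:
δQ/Q = √((δu/u)² + (2·δc/c)² + (3·δw/w)²) = √(0.0129 + 0.0332 + 0.0359) = 0.286
Q = 2.85e+08, so δQ = 0.286 × 2.85e+08 = 8.16e+07.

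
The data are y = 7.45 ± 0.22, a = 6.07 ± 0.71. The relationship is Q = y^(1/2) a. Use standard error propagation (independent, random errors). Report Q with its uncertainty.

Since Q is a product/quotient, work with relative uncertainties:
  (½·δy/y)² = (0.5×0.0295)² = 0.000218;  (1·δa/a)² = (1×0.117)² = 0.0137
δQ/Q = √(0.0139) = 0.118
Q = 16.6, so δQ = 0.118 × 16.6 = 1.95.

16.6 ± 1.95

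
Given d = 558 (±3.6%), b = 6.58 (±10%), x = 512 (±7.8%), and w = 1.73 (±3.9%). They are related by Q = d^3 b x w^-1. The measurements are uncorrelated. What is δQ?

Q is a product of powers, so relative uncertainties combine in quadrature:
  (3·δd/d)² = (3×0.0360)² = 0.0117;  (1·δb/b)² = (1×0.100)² = 0.0100;  (1·δx/x)² = (1×0.0780)² = 0.00608;  (-1·δw/w)² = (-1×0.0390)² = 0.00152
δQ/Q = √(0.0293) = 0.171
Q = 3.38e+11, so δQ = 0.171 × 3.38e+11 = 5.79e+10.

5.79e+10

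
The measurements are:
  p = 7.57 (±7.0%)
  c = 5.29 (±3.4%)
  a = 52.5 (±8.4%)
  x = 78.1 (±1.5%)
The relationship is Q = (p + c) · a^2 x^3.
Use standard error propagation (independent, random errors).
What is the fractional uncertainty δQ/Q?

Let u = p + c = 12.9. δu = √(δp² + δc²) = √(0.281 + 0.0323) = 0.560, so δu/u = 0.0435.
Q is then a monomial in u, a, x:
δQ/Q = √((δu/u)² + (2·δa/a)² + (3·δx/x)²) = √(0.00189 + 0.0282 + 0.00202) = 0.179

0.179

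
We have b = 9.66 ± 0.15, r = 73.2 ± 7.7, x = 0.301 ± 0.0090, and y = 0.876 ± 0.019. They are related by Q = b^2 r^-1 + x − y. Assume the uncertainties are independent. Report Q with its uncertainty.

0.700 ± 0.141

Let p = b^2·r^-1 = 1.27. δp/p = √((2·δb/b)² + (-1·δr/r)²) = √(0.000964 + 0.0111) = 0.110, so δp = 0.140.
Q = p + x − y: δQ = √(δp² + δx² + δy²) = √(0.0195 + 8.1e-05 + 0.000361) = 0.141
Q = 0.700.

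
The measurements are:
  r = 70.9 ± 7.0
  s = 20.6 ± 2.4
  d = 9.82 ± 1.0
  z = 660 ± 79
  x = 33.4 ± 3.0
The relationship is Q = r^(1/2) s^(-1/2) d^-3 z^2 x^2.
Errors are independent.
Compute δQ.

Products/powers → add relative errors in quadrature, weighted by exponent:
  (½·δr/r)² = (0.5×0.0987)² = 0.00244;  (−½·δs/s)² = (-0.5×0.117)² = 0.00339;  (-3·δd/d)² = (-3×0.102)² = 0.0933;  (2·δz/z)² = (2×0.120)² = 0.0573;  (2·δx/x)² = (2×0.0898)² = 0.0323
δQ/Q = √(0.189) = 0.434
Q = 9.52e+05, so δQ = 0.434 × 9.52e+05 = 4.14e+05.

4.14e+05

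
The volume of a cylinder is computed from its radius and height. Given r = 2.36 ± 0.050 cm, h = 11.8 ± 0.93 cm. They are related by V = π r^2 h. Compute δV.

18.5 cm^3

Each factor contributes (exponent × relative error)² to (δV/V)²:
  (2·δr/r)² = (2×0.0212)² = 0.00180;  (1·δh/h)² = (1×0.0788)² = 0.00621
δV/V = √(0.00801) = 0.0895
V = 206 cm^3, so δV = 0.0895 × 206 = 18.5 cm^3.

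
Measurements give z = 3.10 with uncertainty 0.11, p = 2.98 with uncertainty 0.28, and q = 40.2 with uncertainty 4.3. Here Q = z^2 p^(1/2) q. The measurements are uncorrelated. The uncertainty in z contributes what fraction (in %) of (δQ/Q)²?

(δQ/Q)² = (2·δz/z)² + (½·δp/p)² + (1·δq/q)²
  z term: (2×0.0355)² = 0.00504
  p term: (0.5×0.0940)² = 0.00221
  q term: (1×0.107)² = 0.0114
Total = 0.0187. Share from z = 0.00504/0.0187 = 0.270.

27.0%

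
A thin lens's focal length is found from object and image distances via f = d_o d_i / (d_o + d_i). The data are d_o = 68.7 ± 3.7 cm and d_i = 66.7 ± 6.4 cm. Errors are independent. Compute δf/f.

∂f/∂d_o = (d_i/(d_o+d_i))² = 0.243;  ∂f/∂d_i = (d_o/(d_o+d_i))² = 0.257
δf = √((∂f/∂d_o · δd_o)² + (∂f/∂d_i · δd_i)²) = √(0.806 + 2.71) = 1.88 cm
f = 33.8 cm, so δf/f = 1.88/33.8 = 0.0554.

0.0554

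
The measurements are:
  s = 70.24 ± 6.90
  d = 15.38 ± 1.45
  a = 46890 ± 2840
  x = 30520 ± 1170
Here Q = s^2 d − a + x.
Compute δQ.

Let p = s^2·d = 75880. δp/p = √((2·δs/s)² + (1·δd/d)²) = √(0.0386 + 0.00889) = 0.218, so δp = 16500.
Q = p − a + x: δQ = √(δp² + δa² + δx²) = √(2.73e+08 + 8.07e+06 + 1.37e+06) = 16800

16800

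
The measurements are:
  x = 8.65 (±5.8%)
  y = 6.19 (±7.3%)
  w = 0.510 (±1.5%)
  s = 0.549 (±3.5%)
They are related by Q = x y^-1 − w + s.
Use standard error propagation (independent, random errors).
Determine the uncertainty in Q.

Let p = x·y^-1 = 1.40. δp/p = √((1·δx/x)² + (-1·δy/y)²) = √(0.00336 + 0.00533) = 0.0932, so δp = 0.130.
Q = p − w + s: δQ = √(δp² + δw² + δs²) = √(0.0170 + 5.85e-05 + 0.000369) = 0.132

0.132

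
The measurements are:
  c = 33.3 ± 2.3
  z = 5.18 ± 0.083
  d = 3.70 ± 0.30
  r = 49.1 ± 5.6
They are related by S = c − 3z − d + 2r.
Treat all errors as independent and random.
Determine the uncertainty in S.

11.4

Each term contributes (cᵢ δxᵢ)² to (δS)²:
  (δc)² = 5.29;  (3·δz)² = 0.0620;  (δd)² = 0.0900;  (2·δr)² = 125
δS = √(131) = 11.4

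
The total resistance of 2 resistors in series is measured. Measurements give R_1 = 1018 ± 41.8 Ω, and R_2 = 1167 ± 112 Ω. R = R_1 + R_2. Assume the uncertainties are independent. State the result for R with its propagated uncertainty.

Sums and differences: (δR)² = Σ (cᵢ δxᵢ)².
  (δR_1)² = 1750;  (δR_2)² = 12500
δR = √(14300) = 120 Ω
R = 2185 Ω.

2185 ± 120 Ω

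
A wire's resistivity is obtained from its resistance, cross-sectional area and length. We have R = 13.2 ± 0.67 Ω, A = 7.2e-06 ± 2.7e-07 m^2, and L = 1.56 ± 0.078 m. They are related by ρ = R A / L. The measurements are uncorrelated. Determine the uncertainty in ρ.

For a monomial ρ ∝ R, A, L^-1, fractional errors add in quadrature:
  (1·δR/R)² = (1×0.0508)² = 0.00258;  (1·δA/A)² = (1×0.0375)² = 0.00141;  (-1·δL/L)² = (-1×0.0500)² = 0.00250
δρ/ρ = √(0.00648) = 0.0805
ρ = 6.09e-05 Ω·m, so δρ = 0.0805 × 6.09e-05 = 4.91e-06 Ω·m.

4.91e-06 Ω·m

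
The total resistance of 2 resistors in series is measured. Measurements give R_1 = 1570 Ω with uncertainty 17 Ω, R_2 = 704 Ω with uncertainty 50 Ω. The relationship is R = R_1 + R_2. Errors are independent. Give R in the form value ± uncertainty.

Sums and differences: (δR)² = Σ (cᵢ δxᵢ)².
  (δR_1)² = 289;  (δR_2)² = 2500
δR = √(2790) = 52.8 Ω
R = 2270 Ω.

2270 ± 52.8 Ω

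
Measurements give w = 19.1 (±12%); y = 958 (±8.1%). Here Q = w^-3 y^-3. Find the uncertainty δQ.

Products/powers → add relative errors in quadrature, weighted by exponent:
  (-3·δw/w)² = (-3×0.120)² = 0.130;  (-3·δy/y)² = (-3×0.0810)² = 0.0590
δQ/Q = √(0.189) = 0.434
Q = 1.63e-13, so δQ = 0.434 × 1.63e-13 = 7.09e-14.

7.09e-14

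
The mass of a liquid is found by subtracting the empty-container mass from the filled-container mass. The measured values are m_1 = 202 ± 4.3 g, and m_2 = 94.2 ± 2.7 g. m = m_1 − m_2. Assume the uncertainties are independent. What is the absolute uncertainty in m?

m is a linear combination, so absolute uncertainties add in quadrature:
  (δm_1)² = 18.5;  (δm_2)² = 7.29
δm = √(25.8) = 5.08 g

5.08 g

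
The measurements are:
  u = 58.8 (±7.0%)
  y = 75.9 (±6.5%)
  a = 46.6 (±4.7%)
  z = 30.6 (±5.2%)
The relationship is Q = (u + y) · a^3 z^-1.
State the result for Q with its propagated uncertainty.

(4.45 ± 0.702) × 10^5

Let w = u + y = 135. δw = √(δu² + δy²) = √(16.9 + 24.3) = 6.43, so δw/w = 0.0477.
Q is then a monomial in w, a, z:
δQ/Q = √((δw/w)² + (3·δa/a)² + (-1·δz/z)²) = √(0.00228 + 0.0199 + 0.00270) = 0.158
Q = 4.45e+05, so δQ = 0.158 × 4.45e+05 = 70200.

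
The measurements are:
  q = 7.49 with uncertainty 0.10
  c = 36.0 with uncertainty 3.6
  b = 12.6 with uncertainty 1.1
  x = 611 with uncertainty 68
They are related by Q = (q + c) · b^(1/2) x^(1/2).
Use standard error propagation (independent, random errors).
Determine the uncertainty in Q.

Let u = q + c = 43.5. δu = √(δq² + δc²) = √(0.0100 + 13.0) = 3.60, so δu/u = 0.0828.
Q is then a monomial in u, b, x:
δQ/Q = √((δu/u)² + (½·δb/b)² + (½·δx/x)²) = √(0.00686 + 0.00191 + 0.00310) = 0.109
Q = 3820, so δQ = 0.109 × 3820 = 416.

416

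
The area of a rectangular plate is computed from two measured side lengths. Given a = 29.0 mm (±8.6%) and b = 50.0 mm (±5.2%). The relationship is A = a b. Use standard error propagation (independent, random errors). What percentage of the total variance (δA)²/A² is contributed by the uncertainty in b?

(δA/A)² = (1·δa/a)² + (1·δb/b)²
  a term: (1×0.0860)² = 0.00740
  b term: (1×0.0520)² = 0.00270
Total = 0.0101. Share from b = 0.00270/0.0101 = 0.268.

26.8%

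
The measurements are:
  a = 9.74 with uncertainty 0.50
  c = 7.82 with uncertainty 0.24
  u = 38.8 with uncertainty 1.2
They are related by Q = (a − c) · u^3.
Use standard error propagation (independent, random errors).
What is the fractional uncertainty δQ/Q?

0.303

Let w = a − c = 1.92. δw = √(δa² + δc²) = √(0.250 + 0.0576) = 0.555, so δw/w = 0.289.
Q is then a monomial in w, u:
δQ/Q = √((δw/w)² + (3·δu/u)²) = √(0.0834 + 0.00861) = 0.303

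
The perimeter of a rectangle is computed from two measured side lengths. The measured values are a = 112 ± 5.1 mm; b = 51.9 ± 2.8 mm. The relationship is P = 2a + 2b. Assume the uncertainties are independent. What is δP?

Each term contributes (cᵢ δxᵢ)² to (δP)²:
  (2·δa)² = 104;  (2·δb)² = 31.4
δP = √(135) = 11.6 mm

11.6 mm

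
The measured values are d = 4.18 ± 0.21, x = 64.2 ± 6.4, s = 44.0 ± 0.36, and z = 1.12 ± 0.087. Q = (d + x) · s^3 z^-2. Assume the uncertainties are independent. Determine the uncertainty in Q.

Let u = d + x = 68.4. δu = √(δd² + δx²) = √(0.0441 + 41.0) = 6.40, so δu/u = 0.0936.
Q is then a monomial in u, s, z:
δQ/Q = √((δu/u)² + (3·δs/s)² + (-2·δz/z)²) = √(0.00877 + 0.000602 + 0.0241) = 0.183
Q = 4.64e+06, so δQ = 0.183 × 4.64e+06 = 8.5e+05.

8.5e+05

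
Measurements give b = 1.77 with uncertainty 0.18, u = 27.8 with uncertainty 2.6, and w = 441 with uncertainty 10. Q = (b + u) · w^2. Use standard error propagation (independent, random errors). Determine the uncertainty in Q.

Let h = b + u = 29.6. δh = √(δb² + δu²) = √(0.0324 + 6.76) = 2.61, so δh/h = 0.0881.
Q is then a monomial in h, w:
δQ/Q = √((δh/h)² + (2·δw/w)²) = √(0.00777 + 0.00206) = 0.0991
Q = 5.75e+06, so δQ = 0.0991 × 5.75e+06 = 5.7e+05.

5.7e+05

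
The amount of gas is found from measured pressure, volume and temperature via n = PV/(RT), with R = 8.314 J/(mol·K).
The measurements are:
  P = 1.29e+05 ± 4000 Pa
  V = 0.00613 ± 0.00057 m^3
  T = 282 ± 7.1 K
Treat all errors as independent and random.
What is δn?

For a monomial n ∝ P, V, T^-1, fractional errors add in quadrature:
  (1·δP/P)² = (1×0.0310)² = 0.000961;  (1·δV/V)² = (1×0.0930)² = 0.00865;  (-1·δT/T)² = (-1×0.0252)² = 0.000634
δn/n = √(0.0102) = 0.101
n = 0.337 mol, so δn = 0.101 × 0.337 = 0.0341 mol.

0.0341 mol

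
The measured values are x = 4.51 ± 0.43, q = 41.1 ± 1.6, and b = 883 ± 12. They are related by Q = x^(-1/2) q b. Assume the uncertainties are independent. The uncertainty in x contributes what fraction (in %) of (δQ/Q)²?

(δQ/Q)² = (−½·δx/x)² + (1·δq/q)² + (1·δb/b)²
  x term: (-0.5×0.0953)² = 0.00227
  q term: (1×0.0389)² = 0.00152
  b term: (1×0.0136)² = 0.000185
Total = 0.00397. Share from x = 0.00227/0.00397 = 0.572.

57.2%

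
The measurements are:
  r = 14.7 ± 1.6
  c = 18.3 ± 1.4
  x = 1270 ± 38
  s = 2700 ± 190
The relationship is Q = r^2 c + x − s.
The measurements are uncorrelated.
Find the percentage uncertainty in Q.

Let p = r^2·c = 3950. δp/p = √((2·δr/r)² + (1·δc/c)²) = √(0.0474 + 0.00585) = 0.231, so δp = 912.
Q = p + x − s: δQ = √(δp² + δx² + δs²) = √(8.33e+05 + 1440 + 36100) = 933
Q = 2520, so δQ/Q = 933/2520 = 0.370.

37.0%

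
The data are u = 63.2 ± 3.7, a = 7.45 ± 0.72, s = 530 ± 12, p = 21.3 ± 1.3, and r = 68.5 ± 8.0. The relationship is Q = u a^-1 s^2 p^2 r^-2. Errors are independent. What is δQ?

Q is a product of powers, so relative uncertainties combine in quadrature:
  (1·δu/u)² = (1×0.0585)² = 0.00343;  (-1·δa/a)² = (-1×0.0966)² = 0.00934;  (2·δs/s)² = (2×0.0226)² = 0.00205;  (2·δp/p)² = (2×0.0610)² = 0.0149;  (-2·δr/r)² = (-2×0.117)² = 0.0546
δQ/Q = √(0.0843) = 0.290
Q = 2.3e+05, so δQ = 0.290 × 2.3e+05 = 66900.

66900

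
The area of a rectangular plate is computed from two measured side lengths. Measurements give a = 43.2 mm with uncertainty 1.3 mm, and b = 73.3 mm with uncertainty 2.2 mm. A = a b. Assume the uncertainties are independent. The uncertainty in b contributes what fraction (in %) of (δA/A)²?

49.9%

(δA/A)² = (1·δa/a)² + (1·δb/b)²
  a term: (1×0.0301)² = 0.000906
  b term: (1×0.0300)² = 0.000901
Total = 0.00181. Share from b = 0.000901/0.00181 = 0.499.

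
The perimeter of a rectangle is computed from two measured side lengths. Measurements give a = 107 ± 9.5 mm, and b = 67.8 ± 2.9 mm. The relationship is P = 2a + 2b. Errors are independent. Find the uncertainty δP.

19.9 mm

Absolute uncertainties add in quadrature for a linear combination:
  (2·δa)² = 361;  (2·δb)² = 33.6
δP = √(395) = 19.9 mm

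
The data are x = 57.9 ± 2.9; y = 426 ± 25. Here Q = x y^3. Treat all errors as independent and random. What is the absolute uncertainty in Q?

Q is a product of powers, so relative uncertainties combine in quadrature:
  (1·δx/x)² = (1×0.0501)² = 0.00251;  (3·δy/y)² = (3×0.0587)² = 0.0310
δQ/Q = √(0.0335) = 0.183
Q = 4.48e+09, so δQ = 0.183 × 4.48e+09 = 8.19e+08.

8.19e+08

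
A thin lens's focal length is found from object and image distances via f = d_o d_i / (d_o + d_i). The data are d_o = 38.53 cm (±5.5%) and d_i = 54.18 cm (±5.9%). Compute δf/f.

∂f/∂d_o = (d_i/(d_o+d_i))² = 0.342;  ∂f/∂d_i = (d_o/(d_o+d_i))² = 0.173
δf = √((∂f/∂d_o · δd_o)² + (∂f/∂d_i · δd_i)²) = √(0.524 + 0.305) = 0.910 cm
f = 22.52 cm, so δf/f = 0.910/22.52 = 0.0404.

0.0404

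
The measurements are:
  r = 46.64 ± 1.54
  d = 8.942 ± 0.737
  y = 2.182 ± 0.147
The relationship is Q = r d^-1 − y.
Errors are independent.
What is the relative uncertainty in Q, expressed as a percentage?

16.0%

Let p = r·d^-1 = 5.216. δp/p = √((1·δr/r)² + (-1·δd/d)²) = √(0.00109 + 0.00679) = 0.0888, so δp = 0.463.
Q = p − y: δQ = √(δp² + δy²) = √(0.214 + 0.0216) = 0.486
Q = 3.034, so δQ/Q = 0.486/3.034 = 0.160.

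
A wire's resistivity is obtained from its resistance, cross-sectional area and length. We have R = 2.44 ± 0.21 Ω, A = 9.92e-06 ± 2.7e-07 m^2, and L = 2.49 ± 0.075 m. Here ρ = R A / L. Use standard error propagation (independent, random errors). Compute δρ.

Products/powers → add relative errors in quadrature, weighted by exponent:
  (1·δR/R)² = (1×0.0861)² = 0.00741;  (1·δA/A)² = (1×0.0272)² = 0.000741;  (-1·δL/L)² = (-1×0.0301)² = 0.000907
δρ/ρ = √(0.00906) = 0.0952
ρ = 9.72e-06 Ω·m, so δρ = 0.0952 × 9.72e-06 = 9.25e-07 Ω·m.

9.25e-07 Ω·m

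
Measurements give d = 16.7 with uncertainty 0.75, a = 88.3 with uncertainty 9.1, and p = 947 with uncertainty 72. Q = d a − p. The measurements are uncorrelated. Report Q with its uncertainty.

528 ± 181

Let w = d·a = 1470. δw/w = √((1·δd/d)² + (1·δa/a)²) = √(0.00202 + 0.0106) = 0.112, so δw = 166.
Q = w − p: δQ = √(δw² + δp²) = √(27500 + 5180) = 181
Q = 528.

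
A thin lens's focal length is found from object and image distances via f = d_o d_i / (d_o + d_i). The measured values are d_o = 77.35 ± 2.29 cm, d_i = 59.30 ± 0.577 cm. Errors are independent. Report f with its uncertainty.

∂f/∂d_o = (d_i/(d_o+d_i))² = 0.188;  ∂f/∂d_i = (d_o/(d_o+d_i))² = 0.320
δf = √((∂f/∂d_o · δd_o)² + (∂f/∂d_i · δd_i)²) = √(0.186 + 0.0342) = 0.469 cm
f = 33.57 cm.

33.57 ± 0.469 cm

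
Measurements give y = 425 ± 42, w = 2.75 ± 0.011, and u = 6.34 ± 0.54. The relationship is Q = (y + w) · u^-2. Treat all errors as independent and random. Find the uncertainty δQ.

2.09

Let h = y + w = 428. δh = √(δy² + δw²) = √(1760 + 0.000121) = 42.0, so δh/h = 0.0982.
Q is then a monomial in h, u:
δQ/Q = √((δh/h)² + (-2·δu/u)²) = √(0.00964 + 0.0290) = 0.197
Q = 10.6, so δQ = 0.197 × 10.6 = 2.09.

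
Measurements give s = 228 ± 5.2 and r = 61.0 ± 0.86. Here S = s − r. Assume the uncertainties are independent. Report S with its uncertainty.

Sums and differences: (δS)² = Σ (cᵢ δxᵢ)².
  (δs)² = 27.0;  (δr)² = 0.740
δS = √(27.8) = 5.27
S = 167.

167 ± 5.27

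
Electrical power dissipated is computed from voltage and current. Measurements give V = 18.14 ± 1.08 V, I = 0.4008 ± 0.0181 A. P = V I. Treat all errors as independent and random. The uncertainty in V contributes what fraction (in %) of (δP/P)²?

(δP/P)² = (1·δV/V)² + (1·δI/I)²
  V term: (1×0.0595)² = 0.00354
  I term: (1×0.0452)² = 0.00204
Total = 0.00558. Share from V = 0.00354/0.00558 = 0.635.

63.5%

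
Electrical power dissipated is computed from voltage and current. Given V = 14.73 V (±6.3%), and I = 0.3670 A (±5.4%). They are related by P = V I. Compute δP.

0.449 W

For a monomial P ∝ V, I, fractional errors add in quadrature:
  (1·δV/V)² = (1×0.0630)² = 0.00397;  (1·δI/I)² = (1×0.0540)² = 0.00292
δP/P = √(0.00689) = 0.0830
P = 5.406 W, so δP = 0.0830 × 5.406 = 0.449 W.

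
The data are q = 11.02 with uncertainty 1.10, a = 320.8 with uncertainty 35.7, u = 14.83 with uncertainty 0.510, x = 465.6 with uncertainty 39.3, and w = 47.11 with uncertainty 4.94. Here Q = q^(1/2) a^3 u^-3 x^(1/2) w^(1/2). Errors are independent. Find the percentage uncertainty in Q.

Since Q is a product/quotient, work with relative uncertainties:
  (½·δq/q)² = (0.5×0.0998)² = 0.00249;  (3·δa/a)² = (3×0.111)² = 0.111;  (-3·δu/u)² = (-3×0.0344)² = 0.0106;  (½·δx/x)² = (0.5×0.0844)² = 0.00178;  (½·δw/w)² = (0.5×0.105)² = 0.00275
δQ/Q = √(0.129) = 0.359

35.9%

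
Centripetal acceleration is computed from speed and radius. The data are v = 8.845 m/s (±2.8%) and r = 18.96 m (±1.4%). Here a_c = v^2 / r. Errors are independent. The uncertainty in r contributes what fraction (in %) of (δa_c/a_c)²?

(δa_c/a_c)² = (2·δv/v)² + (-1·δr/r)²
  v term: (2×0.0280)² = 0.00314
  r term: (-1×0.0140)² = 0.000196
Total = 0.00333. Share from r = 0.000196/0.00333 = 0.0588.

5.88%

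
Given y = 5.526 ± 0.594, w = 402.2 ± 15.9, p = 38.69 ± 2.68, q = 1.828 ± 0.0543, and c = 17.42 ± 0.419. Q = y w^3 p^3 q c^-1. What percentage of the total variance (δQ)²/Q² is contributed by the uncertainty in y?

16.4%

(δQ/Q)² = (1·δy/y)² + (3·δw/w)² + (3·δp/p)² + (1·δq/q)² + (-1·δc/c)²
  y term: (1×0.107)² = 0.0116
  w term: (3×0.0395)² = 0.0141
  p term: (3×0.0693)² = 0.0432
  q term: (1×0.0297)² = 0.000882
  c term: (-1×0.0241)² = 0.000579
Total = 0.0703. Share from y = 0.0116/0.0703 = 0.164.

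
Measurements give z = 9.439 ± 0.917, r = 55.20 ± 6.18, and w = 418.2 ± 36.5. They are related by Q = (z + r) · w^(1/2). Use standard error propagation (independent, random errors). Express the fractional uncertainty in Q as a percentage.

10.6%

Let u = z + r = 64.64. δu = √(δz² + δr²) = √(0.841 + 38.2) = 6.25, so δu/u = 0.0967.
Q is then a monomial in u, w:
δQ/Q = √((δu/u)² + (½·δw/w)²) = √(0.00934 + 0.00190) = 0.106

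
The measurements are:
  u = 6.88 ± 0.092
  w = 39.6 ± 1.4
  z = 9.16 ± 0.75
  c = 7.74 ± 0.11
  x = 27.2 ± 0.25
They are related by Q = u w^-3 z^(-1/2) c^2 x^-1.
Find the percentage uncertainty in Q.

Relative error in a monomial: (δQ/Q)² = Σ (nᵢ · δxᵢ/xᵢ)².
  (1·δu/u)² = (1×0.0134)² = 0.000179;  (-3·δw/w)² = (-3×0.0354)² = 0.0112;  (−½·δz/z)² = (-0.5×0.0819)² = 0.00168;  (2·δc/c)² = (2×0.0142)² = 0.000808;  (-1·δx/x)² = (-1×0.00919)² = 8.45e-05
δQ/Q = √(0.0140) = 0.118

11.8%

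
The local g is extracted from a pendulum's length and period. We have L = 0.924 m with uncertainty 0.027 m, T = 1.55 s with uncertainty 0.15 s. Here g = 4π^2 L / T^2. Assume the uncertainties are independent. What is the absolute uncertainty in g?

Products/powers → add relative errors in quadrature, weighted by exponent:
  (1·δL/L)² = (1×0.0292)² = 0.000854;  (-2·δT/T)² = (-2×0.0968)² = 0.0375
δg/g = √(0.0383) = 0.196
g = 15.2 m/s^2, so δg = 0.196 × 15.2 = 2.97 m/s^2.

2.97 m/s^2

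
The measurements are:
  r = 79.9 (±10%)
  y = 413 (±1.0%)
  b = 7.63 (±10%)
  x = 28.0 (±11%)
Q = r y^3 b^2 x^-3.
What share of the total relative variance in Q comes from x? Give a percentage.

(δQ/Q)² = (1·δr/r)² + (3·δy/y)² + (2·δb/b)² + (-3·δx/x)²
  r term: (1×0.100)² = 0.0100
  y term: (3×0.0100)² = 0.000900
  b term: (2×0.100)² = 0.0400
  x term: (-3×0.110)² = 0.109
Total = 0.160. Share from x = 0.109/0.160 = 0.681.

68.1%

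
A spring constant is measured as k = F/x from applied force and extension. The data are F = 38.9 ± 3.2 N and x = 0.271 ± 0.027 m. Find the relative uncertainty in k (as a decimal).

Products/powers → add relative errors in quadrature, weighted by exponent:
  (1·δF/F)² = (1×0.0823)² = 0.00677;  (-1·δx/x)² = (-1×0.0996)² = 0.00993
δk/k = √(0.0167) = 0.129

0.129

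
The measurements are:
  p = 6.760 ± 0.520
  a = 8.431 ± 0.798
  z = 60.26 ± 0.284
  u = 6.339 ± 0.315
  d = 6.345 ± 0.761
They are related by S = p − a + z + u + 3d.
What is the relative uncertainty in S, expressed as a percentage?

S is a linear combination, so absolute uncertainties add in quadrature:
  (δp)² = 0.270;  (δa)² = 0.637;  (δz)² = 0.0807;  (δu)² = 0.0992;  (3·δd)² = 5.21
δS = √(6.30) = 2.51
S = 83.96, so δS/S = 2.51/83.96 = 0.0299.

2.99%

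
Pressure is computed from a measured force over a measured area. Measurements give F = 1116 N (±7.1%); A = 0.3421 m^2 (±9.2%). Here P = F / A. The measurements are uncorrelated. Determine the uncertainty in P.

379 Pa

Products/powers → add relative errors in quadrature, weighted by exponent:
  (1·δF/F)² = (1×0.0710)² = 0.00504;  (-1·δA/A)² = (-1×0.0920)² = 0.00846
δP/P = √(0.0135) = 0.116
P = 3262 Pa, so δP = 0.116 × 3262 = 379 Pa.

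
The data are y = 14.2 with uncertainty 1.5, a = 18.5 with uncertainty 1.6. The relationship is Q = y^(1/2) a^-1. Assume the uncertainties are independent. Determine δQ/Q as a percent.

For a monomial Q ∝ y^(1/2), a^-1, fractional errors add in quadrature:
  (½·δy/y)² = (0.5×0.106)² = 0.00279;  (-1·δa/a)² = (-1×0.0865)² = 0.00748
δQ/Q = √(0.0103) = 0.101

10.1%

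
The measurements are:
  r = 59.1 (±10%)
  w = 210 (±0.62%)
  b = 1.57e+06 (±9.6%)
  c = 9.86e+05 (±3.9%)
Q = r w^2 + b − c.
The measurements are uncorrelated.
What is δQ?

Let p = r·w^2 = 2.61e+06. δp/p = √((1·δr/r)² + (2·δw/w)²) = √(0.0100 + 0.000154) = 0.101, so δp = 2.63e+05.
Q = p + b − c: δQ = √(δp² + δb² + δc²) = √(6.9e+10 + 2.27e+10 + 1.48e+09) = 3.05e+05

3.05e+05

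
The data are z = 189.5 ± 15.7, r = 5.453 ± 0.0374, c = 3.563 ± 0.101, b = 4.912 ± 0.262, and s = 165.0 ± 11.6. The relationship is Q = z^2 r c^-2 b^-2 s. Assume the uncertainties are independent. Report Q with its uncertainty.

Products/powers → add relative errors in quadrature, weighted by exponent:
  (2·δz/z)² = (2×0.0828)² = 0.0275;  (1·δr/r)² = (1×0.00686)² = 4.7e-05;  (-2·δc/c)² = (-2×0.0283)² = 0.00321;  (-2·δb/b)² = (-2×0.0533)² = 0.0114;  (1·δs/s)² = (1×0.0703)² = 0.00494
δQ/Q = √(0.0470) = 0.217
Q = 105500, so δQ = 0.217 × 105500 = 22900.

105500 ± 22900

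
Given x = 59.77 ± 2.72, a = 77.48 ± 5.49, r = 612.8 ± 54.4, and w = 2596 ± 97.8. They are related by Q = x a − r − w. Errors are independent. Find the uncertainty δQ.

406

Let p = x·a = 4631. δp/p = √((1·δx/x)² + (1·δa/a)²) = √(0.00207 + 0.00502) = 0.0842, so δp = 390.
Q = p − r − w: δQ = √(δp² + δr² + δw²) = √(1.52e+05 + 2960 + 9560) = 406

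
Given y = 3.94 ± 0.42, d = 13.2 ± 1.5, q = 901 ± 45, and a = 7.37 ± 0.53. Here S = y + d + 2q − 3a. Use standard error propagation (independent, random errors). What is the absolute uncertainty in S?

Absolute uncertainties add in quadrature for a linear combination:
  (δy)² = 0.176;  (δd)² = 2.25;  (2·δq)² = 8100;  (3·δa)² = 2.53
δS = √(8100) = 90.0

90.0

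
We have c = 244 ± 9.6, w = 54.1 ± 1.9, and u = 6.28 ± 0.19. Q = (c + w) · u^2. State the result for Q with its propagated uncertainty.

Let h = c + w = 298. δh = √(δc² + δw²) = √(92.2 + 3.61) = 9.79, so δh/h = 0.0328.
Q is then a monomial in h, u:
δQ/Q = √((δh/h)² + (2·δu/u)²) = √(0.00108 + 0.00366) = 0.0688
Q = 11800, so δQ = 0.0688 × 11800 = 809.

11800 ± 809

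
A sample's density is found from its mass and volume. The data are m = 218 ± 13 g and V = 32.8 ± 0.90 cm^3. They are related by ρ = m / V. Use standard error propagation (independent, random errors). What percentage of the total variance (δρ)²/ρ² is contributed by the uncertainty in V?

(δρ/ρ)² = (1·δm/m)² + (-1·δV/V)²
  m term: (1×0.0596)² = 0.00356
  V term: (-1×0.0274)² = 0.000753
Total = 0.00431. Share from V = 0.000753/0.00431 = 0.175.

17.5%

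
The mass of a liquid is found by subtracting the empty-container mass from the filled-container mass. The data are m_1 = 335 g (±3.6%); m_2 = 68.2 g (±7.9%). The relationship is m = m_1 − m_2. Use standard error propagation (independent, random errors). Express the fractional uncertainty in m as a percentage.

4.95%

Absolute uncertainties add in quadrature for a linear combination:
  (δm_1)² = 145;  (δm_2)² = 29.0
δm = √(174) = 13.2 g
m = 267 g, so δm/m = 13.2/267 = 0.0495.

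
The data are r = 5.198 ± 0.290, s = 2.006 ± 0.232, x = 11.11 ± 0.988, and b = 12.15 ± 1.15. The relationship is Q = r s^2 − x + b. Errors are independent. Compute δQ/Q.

Let p = r·s^2 = 20.92. δp/p = √((1·δr/r)² + (2·δs/s)²) = √(0.00311 + 0.0535) = 0.238, so δp = 4.98.
Q = p − x + b: δQ = √(δp² + δx² + δb²) = √(24.8 + 0.976 + 1.32) = 5.20
Q = 21.96, so δQ/Q = 5.20/21.96 = 0.237.

0.237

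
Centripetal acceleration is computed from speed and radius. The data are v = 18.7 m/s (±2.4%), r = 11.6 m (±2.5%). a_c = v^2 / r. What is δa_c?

For a monomial a_c ∝ v^2, r^-1, fractional errors add in quadrature:
  (2·δv/v)² = (2×0.0240)² = 0.00230;  (-1·δr/r)² = (-1×0.0250)² = 0.000625
δa_c/a_c = √(0.00293) = 0.0541
a_c = 30.1 m/s^2, so δa_c = 0.0541 × 30.1 = 1.63 m/s^2.

1.63 m/s^2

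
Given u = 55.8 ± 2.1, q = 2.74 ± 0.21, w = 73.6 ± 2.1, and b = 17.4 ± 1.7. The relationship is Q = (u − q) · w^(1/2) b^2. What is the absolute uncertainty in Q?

Let h = u − q = 53.1. δh = √(δu² + δq²) = √(4.41 + 0.0441) = 2.11, so δh/h = 0.0398.
Q is then a monomial in h, w, b:
δQ/Q = √((δh/h)² + (½·δw/w)² + (2·δb/b)²) = √(0.00158 + 0.000204 + 0.0382) = 0.200
Q = 1.38e+05, so δQ = 0.200 × 1.38e+05 = 27600.

27600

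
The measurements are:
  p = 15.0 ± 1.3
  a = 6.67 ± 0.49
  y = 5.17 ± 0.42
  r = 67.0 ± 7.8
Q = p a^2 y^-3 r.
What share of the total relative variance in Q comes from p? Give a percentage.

7.36%

(δQ/Q)² = (1·δp/p)² + (2·δa/a)² + (-3·δy/y)² + (1·δr/r)²
  p term: (1×0.0867)² = 0.00751
  a term: (2×0.0735)² = 0.0216
  y term: (-3×0.0812)² = 0.0594
  r term: (1×0.116)² = 0.0136
Total = 0.102. Share from p = 0.00751/0.102 = 0.0736.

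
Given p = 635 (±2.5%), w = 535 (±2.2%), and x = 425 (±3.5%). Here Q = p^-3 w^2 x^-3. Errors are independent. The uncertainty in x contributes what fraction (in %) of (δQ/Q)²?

(δQ/Q)² = (-3·δp/p)² + (2·δw/w)² + (-3·δx/x)²
  p term: (-3×0.0250)² = 0.00563
  w term: (2×0.0220)² = 0.00194
  x term: (-3×0.0350)² = 0.0110
Total = 0.0186. Share from x = 0.0110/0.0186 = 0.593.

59.3%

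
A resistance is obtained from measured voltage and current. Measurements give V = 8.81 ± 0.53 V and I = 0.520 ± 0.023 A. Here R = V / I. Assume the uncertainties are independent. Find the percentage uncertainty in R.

For a monomial R ∝ V, I^-1, fractional errors add in quadrature:
  (1·δV/V)² = (1×0.0602)² = 0.00362;  (-1·δI/I)² = (-1×0.0442)² = 0.00196
δR/R = √(0.00558) = 0.0747

7.47%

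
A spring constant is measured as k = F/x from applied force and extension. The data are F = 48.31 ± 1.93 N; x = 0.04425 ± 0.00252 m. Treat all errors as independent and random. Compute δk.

Each factor contributes (exponent × relative error)² to (δk/k)²:
  (1·δF/F)² = (1×0.0400)² = 0.00160;  (-1·δx/x)² = (-1×0.0569)² = 0.00324
δk/k = √(0.00484) = 0.0696
k = 1092 N/m, so δk = 0.0696 × 1092 = 75.9 N/m.

75.9 N/m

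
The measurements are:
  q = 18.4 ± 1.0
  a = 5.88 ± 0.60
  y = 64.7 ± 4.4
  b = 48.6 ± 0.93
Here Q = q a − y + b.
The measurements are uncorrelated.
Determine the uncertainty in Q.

13.3

Let p = q·a = 108. δp/p = √((1·δq/q)² + (1·δa/a)²) = √(0.00295 + 0.0104) = 0.116, so δp = 12.5.
Q = p − y + b: δQ = √(δp² + δy² + δb²) = √(156 + 19.4 + 0.865) = 13.3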